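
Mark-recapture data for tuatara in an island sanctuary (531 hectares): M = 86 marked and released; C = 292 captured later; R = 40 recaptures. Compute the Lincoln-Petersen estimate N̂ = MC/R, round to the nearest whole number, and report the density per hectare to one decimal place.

N̂ = 86·292/40 = 25112/40 ≈ 627.8 → 628
Density = N̂ / area = 628 / 531 ≈ 1.18 → 1.2 per hectare

density ≈ 1.2 tuatara per hectare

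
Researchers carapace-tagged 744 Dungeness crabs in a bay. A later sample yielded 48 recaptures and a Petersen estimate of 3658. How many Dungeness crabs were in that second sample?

From N = M·C/R: C = N·R / M = 3658·48 / 744 = 175584 / 744 = 236.

C = 236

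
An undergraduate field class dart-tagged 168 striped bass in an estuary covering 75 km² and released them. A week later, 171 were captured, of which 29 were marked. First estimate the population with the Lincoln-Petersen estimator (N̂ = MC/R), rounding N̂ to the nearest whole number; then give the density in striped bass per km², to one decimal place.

N̂ = 168·171/29 = 28728/29 ≈ 990.6 → 991
Density = N̂ / area = 991 / 75 ≈ 13.21 → 13.2 per km²

density ≈ 13.2 striped bass per km²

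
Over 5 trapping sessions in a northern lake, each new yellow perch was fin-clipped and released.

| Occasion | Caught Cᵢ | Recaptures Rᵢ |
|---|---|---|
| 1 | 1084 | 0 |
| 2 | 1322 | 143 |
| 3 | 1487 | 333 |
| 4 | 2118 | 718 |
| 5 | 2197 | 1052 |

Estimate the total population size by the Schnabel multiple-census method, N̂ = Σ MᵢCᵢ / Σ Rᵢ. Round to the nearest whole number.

N ≈ 10,070

Marked at large before each occasion: Mᵢ = Σⱼ<ᵢ (Cⱼ − Rⱼ) → M1=0, M2=1084, M3=2263, M4=3417, M5=4817
Σ MᵢCᵢ = 0·1084 + 1084·1322 + 2263·1487 + 3417·2118 + 4817·2197 = 0 + 1433048 + 3365081 + 7237206 + 10582949 = 22618284
Σ Rᵢ = 0 + 143 + 333 + 718 + 1052 = 2246
N̂ = 22618284 / 2246 ≈ 10070.47 → 10070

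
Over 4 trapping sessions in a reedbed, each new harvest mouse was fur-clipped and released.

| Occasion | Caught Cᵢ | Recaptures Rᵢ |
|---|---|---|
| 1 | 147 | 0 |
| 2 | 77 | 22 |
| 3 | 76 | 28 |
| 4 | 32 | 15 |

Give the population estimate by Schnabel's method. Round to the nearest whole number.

N ≈ 533

Marked at large before each occasion: Mᵢ = Σⱼ<ᵢ (Cⱼ − Rⱼ) → M1=0, M2=147, M3=202, M4=250
Σ MᵢCᵢ = 0·147 + 147·77 + 202·76 + 250·32 = 0 + 11319 + 15352 + 8000 = 34671
Σ Rᵢ = 0 + 22 + 28 + 15 = 65
N̂ = 34671 / 65 ≈ 533.4 → 533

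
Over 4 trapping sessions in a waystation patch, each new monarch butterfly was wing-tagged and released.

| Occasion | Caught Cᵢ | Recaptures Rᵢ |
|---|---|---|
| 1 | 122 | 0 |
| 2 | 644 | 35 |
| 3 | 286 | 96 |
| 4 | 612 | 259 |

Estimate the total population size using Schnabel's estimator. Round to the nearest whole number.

Marked at large before each occasion: Mᵢ = Σⱼ<ᵢ (Cⱼ − Rⱼ) → M1=0, M2=122, M3=731, M4=921
Σ MᵢCᵢ = 0·122 + 122·644 + 731·286 + 921·612 = 0 + 78568 + 209066 + 563652 = 851286
Σ Rᵢ = 0 + 35 + 96 + 259 = 390
N̂ = 851286 / 390 ≈ 2182.8 → 2183

N ≈ 2183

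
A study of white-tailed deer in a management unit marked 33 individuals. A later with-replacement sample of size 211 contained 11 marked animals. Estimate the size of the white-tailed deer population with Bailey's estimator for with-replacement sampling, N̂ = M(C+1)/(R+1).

N̂ = 33·(211+1)/(11+1) = 33·212/12 = 6996/12 = 583

N = 583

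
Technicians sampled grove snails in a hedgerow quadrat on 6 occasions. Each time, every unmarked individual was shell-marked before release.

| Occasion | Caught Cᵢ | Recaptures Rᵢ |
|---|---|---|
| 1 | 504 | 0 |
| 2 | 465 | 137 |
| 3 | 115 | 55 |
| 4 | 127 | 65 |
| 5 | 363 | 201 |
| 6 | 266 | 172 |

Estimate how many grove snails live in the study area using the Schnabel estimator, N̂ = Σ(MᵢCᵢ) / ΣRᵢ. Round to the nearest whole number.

N ≈ 1725

Marked at large before each occasion: Mᵢ = Σⱼ<ᵢ (Cⱼ − Rⱼ) → M1=0, M2=504, M3=832, M4=892, M5=954, M6=1116
Σ MᵢCᵢ = 0·504 + 504·465 + 832·115 + 892·127 + 954·363 + 1116·266 = 0 + 234360 + 95680 + 113284 + 346302 + 296856 = 1086482
Σ Rᵢ = 0 + 137 + 55 + 65 + 201 + 172 = 630
N̂ = 1086482 / 630 ≈ 1724.6 → 1725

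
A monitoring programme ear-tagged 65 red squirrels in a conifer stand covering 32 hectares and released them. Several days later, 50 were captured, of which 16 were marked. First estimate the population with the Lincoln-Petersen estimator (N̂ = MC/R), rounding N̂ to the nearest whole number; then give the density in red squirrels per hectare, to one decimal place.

N̂ = 65·50/16 = 3250/16 ≈ 203.1 → 203
Density = N̂ / area = 203 / 32 ≈ 6.34 → 6.3 per hectare

density ≈ 6.3 red squirrels per hectare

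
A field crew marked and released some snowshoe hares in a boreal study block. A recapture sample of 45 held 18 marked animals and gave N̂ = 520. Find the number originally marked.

From N = M·C/R: M = N·R / C = 520·18 / 45 = 9360 / 45 = 208.

M = 208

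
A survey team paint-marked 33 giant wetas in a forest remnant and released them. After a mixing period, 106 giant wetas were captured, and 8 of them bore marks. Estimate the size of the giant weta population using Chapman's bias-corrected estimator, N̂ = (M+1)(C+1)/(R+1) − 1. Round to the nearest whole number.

N̂ = (33+1)(106+1)/(8+1) − 1 = 34·107/9 − 1
= 3638/9 − 1 ≈ 404.2 − 1 ≈ 403.2 → 403

N ≈ 403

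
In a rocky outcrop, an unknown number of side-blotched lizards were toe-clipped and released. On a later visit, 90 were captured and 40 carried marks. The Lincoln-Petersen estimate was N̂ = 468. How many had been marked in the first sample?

From N = M·C/R: M = N·R / C = 468·40 / 90 = 18720 / 90 = 208.

M = 208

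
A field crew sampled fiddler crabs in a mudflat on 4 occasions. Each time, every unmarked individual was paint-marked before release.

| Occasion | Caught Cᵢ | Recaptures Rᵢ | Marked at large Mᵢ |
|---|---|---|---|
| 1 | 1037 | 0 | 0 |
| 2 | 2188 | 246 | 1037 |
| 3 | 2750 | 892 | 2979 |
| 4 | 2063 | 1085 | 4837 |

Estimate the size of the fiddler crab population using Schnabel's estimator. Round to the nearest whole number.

N ≈ 9195

Σ MᵢCᵢ = 0·1037 + 1037·2188 + 2979·2750 + 4837·2063 = 0 + 2268956 + 8192250 + 9978731 = 20439937
Σ Rᵢ = 0 + 246 + 892 + 1085 = 2223
N̂ = 20439937 / 2223 ≈ 9194.8 → 9195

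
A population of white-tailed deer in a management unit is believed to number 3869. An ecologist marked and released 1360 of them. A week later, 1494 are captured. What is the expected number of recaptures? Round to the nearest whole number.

expected recaptures ≈ 525

The marked fraction of the population is 1360/3869, so in a sample of 1494 expect C·(M/N) marked.
E[R] = 1360 × 1494 / 3869 = 2031840 / 3869 ≈ 525.2 → 525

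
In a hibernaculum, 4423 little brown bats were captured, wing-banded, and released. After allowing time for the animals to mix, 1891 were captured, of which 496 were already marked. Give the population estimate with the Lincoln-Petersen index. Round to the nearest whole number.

If marked individuals mix randomly, R/C ≈ M/N, giving N ≈ M·C/R.
N = (4423 × 1891) / 496 = 8363893 / 496 ≈ 16862.7 → 16863

N ≈ 16,863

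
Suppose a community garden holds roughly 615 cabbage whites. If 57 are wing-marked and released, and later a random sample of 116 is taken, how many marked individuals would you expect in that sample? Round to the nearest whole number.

expected recaptures ≈ 11

The marked fraction of the population is 57/615, so in a sample of 116 expect C·(M/N) marked.
E[R] = 57 × 116 / 615 = 6612 / 615 ≈ 10.8 → 11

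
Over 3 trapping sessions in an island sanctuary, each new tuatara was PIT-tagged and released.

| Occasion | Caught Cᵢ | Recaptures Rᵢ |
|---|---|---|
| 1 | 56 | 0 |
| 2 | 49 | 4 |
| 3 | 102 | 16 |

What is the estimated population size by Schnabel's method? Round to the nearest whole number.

N ≈ 652

Marked at large before each occasion: Mᵢ = Σⱼ<ᵢ (Cⱼ − Rⱼ) → M1=0, M2=56, M3=101
Σ MᵢCᵢ = 0·56 + 56·49 + 101·102 = 0 + 2744 + 10302 = 13046
Σ Rᵢ = 0 + 4 + 16 = 20
N̂ = 13046 / 20 ≈ 652.3 → 652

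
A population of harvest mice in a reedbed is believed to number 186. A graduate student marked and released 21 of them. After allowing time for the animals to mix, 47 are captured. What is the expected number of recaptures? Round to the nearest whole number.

The marked fraction of the population is 21/186, so in a sample of 47 expect C·(M/N) marked.
E[R] = 21 × 47 / 186 = 987 / 186 ≈ 5.3 → 5

expected recaptures ≈ 5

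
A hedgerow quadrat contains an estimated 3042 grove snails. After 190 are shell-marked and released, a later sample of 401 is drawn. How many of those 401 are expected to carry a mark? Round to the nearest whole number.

expected recaptures ≈ 25

Expected recaptures E[R] = M·C / N.
E[R] = 190 × 401 / 3042 = 76190 / 3042 ≈ 25.0 → 25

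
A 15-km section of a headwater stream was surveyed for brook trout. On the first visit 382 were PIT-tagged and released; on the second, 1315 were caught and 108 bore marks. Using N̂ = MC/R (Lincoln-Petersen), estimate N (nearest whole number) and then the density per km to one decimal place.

density ≈ 310.1 brook trout per km

N̂ = 382·1315/108 = 502330/108 ≈ 4651.2 → 4651
Density = N̂ / area = 4651 / 15 ≈ 310.07 → 310.1 per km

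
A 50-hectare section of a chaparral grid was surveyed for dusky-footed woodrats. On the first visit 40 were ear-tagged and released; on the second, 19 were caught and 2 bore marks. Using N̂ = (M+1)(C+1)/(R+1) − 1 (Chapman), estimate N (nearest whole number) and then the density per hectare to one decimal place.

N̂ = 41·20/3 − 1 = 820/3 − 1 ≈ 272.3 → 272
Density = N̂ / area = 272 / 50 ≈ 5.44 → 5.4 per hectare

density ≈ 5.4 dusky-footed woodrats per hectare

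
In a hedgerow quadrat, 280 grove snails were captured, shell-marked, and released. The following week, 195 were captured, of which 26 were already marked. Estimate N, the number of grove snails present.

N = 2100

N = (280 × 195) / 26 = 54600 / 26 = 2100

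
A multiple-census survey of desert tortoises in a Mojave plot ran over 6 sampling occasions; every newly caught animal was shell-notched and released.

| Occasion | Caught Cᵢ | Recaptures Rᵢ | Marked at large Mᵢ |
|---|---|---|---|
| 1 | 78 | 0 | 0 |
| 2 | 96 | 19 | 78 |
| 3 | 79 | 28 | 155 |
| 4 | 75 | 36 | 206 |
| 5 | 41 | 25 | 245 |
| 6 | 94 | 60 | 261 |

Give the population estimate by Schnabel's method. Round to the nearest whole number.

Σ MᵢCᵢ = 0·78 + 78·96 + 155·79 + 206·75 + 245·41 + 261·94 = 0 + 7488 + 12245 + 15450 + 10045 + 24534 = 69762
Σ Rᵢ = 0 + 19 + 28 + 36 + 25 + 60 = 168
N̂ = 69762 / 168 ≈ 415.2 → 415

N ≈ 415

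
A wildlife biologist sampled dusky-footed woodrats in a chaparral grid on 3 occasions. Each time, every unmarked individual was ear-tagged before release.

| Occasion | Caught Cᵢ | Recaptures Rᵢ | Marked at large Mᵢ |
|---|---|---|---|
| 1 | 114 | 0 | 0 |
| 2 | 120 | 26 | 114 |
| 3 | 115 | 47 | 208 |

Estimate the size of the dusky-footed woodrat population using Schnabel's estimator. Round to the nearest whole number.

Σ MᵢCᵢ = 0·114 + 114·120 + 208·115 = 0 + 13680 + 23920 = 37600
Σ Rᵢ = 0 + 26 + 47 = 73
N̂ = 37600 / 73 ≈ 515.1 → 515

N ≈ 515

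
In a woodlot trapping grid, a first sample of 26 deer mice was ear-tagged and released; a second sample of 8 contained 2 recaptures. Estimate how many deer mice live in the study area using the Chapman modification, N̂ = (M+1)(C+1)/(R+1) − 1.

N̂ = (26+1)(8+1)/(2+1) − 1 = 27·9/3 − 1
= 243/3 − 1 = 81 − 1 = 80

N = 80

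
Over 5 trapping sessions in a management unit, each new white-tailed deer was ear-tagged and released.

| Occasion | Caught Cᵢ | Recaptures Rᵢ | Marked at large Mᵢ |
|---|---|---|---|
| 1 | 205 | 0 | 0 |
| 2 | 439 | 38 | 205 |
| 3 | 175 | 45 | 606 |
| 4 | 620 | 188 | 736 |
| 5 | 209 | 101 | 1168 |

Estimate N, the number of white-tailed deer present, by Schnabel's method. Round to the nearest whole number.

Σ MᵢCᵢ = 0·205 + 205·439 + 606·175 + 736·620 + 1168·209 = 0 + 89995 + 106050 + 456320 + 244112 = 896477
Σ Rᵢ = 0 + 38 + 45 + 188 + 101 = 372
N̂ = 896477 / 372 ≈ 2409.9 → 2410

N ≈ 2410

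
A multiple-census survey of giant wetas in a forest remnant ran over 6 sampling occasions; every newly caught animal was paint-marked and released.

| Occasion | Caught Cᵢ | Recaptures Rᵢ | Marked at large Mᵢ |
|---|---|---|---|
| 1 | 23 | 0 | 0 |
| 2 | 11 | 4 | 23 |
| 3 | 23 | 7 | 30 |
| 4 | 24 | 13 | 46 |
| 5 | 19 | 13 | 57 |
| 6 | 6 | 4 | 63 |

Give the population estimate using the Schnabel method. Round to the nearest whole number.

Σ MᵢCᵢ = 0·23 + 23·11 + 30·23 + 46·24 + 57·19 + 63·6 = 0 + 253 + 690 + 1104 + 1083 + 378 = 3508
Σ Rᵢ = 0 + 4 + 7 + 13 + 13 + 4 = 41
N̂ = 3508 / 41 ≈ 85.6 → 86

N ≈ 86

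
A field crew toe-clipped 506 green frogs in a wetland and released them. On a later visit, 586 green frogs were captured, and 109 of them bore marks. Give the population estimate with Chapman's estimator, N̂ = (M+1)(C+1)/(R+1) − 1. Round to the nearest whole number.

N̂ = (506+1)(586+1)/(109+1) − 1 = 507·587/110 − 1
= 297609/110 − 1 ≈ 2705.5 − 1 ≈ 2704.5 → 2705

N ≈ 2705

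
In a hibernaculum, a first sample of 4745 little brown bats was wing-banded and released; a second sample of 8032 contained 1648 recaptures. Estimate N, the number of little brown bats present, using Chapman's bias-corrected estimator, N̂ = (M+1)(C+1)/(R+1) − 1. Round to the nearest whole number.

N̂ = (4745+1)(8032+1)/(1648+1) − 1 = 4746·8033/1649 − 1
= 38124618/1649 − 1 ≈ 23119.8 − 1 ≈ 23118.8 → 23119

N ≈ 23,119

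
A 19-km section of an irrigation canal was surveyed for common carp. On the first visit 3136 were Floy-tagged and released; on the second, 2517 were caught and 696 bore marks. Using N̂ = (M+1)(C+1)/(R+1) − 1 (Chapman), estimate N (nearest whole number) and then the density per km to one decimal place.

density ≈ 596.4 common carp per km

N̂ = 3137·2518/697 − 1 = 7898966/697 − 1 ≈ 11331.8 → 11332
Density = N̂ / area = 11332 / 19 ≈ 596.42 → 596.4 per km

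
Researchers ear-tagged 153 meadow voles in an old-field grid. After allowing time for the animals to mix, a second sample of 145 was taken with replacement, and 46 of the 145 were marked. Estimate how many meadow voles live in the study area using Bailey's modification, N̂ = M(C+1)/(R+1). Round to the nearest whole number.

N ≈ 475

N̂ = 153·(145+1)/(46+1) = 153·146/47 = 22338/47 ≈ 475.3 → 475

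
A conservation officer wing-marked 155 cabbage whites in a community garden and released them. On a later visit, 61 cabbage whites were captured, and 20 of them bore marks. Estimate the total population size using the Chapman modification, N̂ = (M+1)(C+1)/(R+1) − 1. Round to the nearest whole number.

N̂ = (155+1)(61+1)/(20+1) − 1 = 156·62/21 − 1
= 9672/21 − 1 ≈ 460.6 − 1 ≈ 459.6 → 460

N ≈ 460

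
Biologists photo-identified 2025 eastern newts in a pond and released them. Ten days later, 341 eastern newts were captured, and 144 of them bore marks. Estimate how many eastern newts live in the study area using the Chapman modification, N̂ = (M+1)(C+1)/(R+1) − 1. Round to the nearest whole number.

N̂ = (2025+1)(341+1)/(144+1) − 1 = 2026·342/145 − 1
= 692892/145 − 1 ≈ 4778.6 − 1 ≈ 4777.6 → 4778

N ≈ 4778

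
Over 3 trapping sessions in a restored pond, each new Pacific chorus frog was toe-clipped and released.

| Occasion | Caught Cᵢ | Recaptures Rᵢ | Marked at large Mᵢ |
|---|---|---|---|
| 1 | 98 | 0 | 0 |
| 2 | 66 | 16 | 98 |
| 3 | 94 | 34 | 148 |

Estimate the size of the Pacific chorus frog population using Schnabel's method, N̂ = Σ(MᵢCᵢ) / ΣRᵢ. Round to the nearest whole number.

Σ MᵢCᵢ = 0·98 + 98·66 + 148·94 = 0 + 6468 + 13912 = 20380
Σ Rᵢ = 0 + 16 + 34 = 50
N̂ = 20380 / 50 ≈ 407.6 → 408

N ≈ 408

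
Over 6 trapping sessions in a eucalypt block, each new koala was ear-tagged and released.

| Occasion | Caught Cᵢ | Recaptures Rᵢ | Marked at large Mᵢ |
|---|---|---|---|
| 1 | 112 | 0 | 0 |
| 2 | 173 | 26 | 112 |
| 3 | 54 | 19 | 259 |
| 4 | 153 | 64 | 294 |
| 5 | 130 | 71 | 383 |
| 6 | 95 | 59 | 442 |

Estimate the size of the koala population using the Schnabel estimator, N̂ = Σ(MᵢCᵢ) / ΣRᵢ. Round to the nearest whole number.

Σ MᵢCᵢ = 0·112 + 112·173 + 259·54 + 294·153 + 383·130 + 442·95 = 0 + 19376 + 13986 + 44982 + 49790 + 41990 = 170124
Σ Rᵢ = 0 + 26 + 19 + 64 + 71 + 59 = 239
N̂ = 170124 / 239 ≈ 711.8 → 712

N ≈ 712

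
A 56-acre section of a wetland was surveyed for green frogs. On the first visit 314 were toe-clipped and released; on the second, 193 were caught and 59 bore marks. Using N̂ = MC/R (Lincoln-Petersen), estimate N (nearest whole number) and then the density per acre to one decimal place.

N̂ = 314·193/59 = 60602/59 ≈ 1027.2 → 1027
Density = N̂ / area = 1027 / 56 ≈ 18.34 → 18.3 per acre

density ≈ 18.3 green frogs per acre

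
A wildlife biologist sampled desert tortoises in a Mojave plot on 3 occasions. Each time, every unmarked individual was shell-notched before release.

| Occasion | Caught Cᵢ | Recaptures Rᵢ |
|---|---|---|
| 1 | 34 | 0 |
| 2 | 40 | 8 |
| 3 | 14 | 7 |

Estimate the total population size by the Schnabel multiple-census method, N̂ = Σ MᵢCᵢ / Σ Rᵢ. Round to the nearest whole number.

N ≈ 152

Marked at large before each occasion: Mᵢ = Σⱼ<ᵢ (Cⱼ − Rⱼ) → M1=0, M2=34, M3=66
Σ MᵢCᵢ = 0·34 + 34·40 + 66·14 = 0 + 1360 + 924 = 2284
Σ Rᵢ = 0 + 8 + 7 = 15
N̂ = 2284 / 15 ≈ 152.3 → 152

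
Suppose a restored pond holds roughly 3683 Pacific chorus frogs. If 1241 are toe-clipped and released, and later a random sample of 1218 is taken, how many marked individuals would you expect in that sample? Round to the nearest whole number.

expected recaptures ≈ 410

The marked fraction of the population is 1241/3683, so in a sample of 1218 expect C·(M/N) marked.
E[R] = 1241 × 1218 / 3683 = 1511538 / 3683 ≈ 410.4 → 410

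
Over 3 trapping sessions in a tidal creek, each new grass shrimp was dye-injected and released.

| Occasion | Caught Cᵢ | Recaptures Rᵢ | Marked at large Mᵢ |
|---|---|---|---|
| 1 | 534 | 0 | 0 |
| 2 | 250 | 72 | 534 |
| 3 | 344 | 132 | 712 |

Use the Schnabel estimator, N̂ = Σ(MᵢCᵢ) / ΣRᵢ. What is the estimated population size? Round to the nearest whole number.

Σ MᵢCᵢ = 0·534 + 534·250 + 712·344 = 0 + 133500 + 244928 = 378428
Σ Rᵢ = 0 + 72 + 132 = 204
N̂ = 378428 / 204 ≈ 1855.0 → 1855

N ≈ 1855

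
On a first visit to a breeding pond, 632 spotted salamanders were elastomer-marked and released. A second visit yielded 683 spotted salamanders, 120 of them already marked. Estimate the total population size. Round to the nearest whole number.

N ≈ 3597

If marked individuals mix randomly, R/C ≈ M/N, giving N ≈ M·C/R.
N = (632 × 683) / 120 = 431656 / 120 ≈ 3597.1 → 3597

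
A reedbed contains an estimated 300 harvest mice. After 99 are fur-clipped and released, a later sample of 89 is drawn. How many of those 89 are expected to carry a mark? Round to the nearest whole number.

The marked fraction of the population is 99/300, so in a sample of 89 expect C·(M/N) marked.
E[R] = 99 × 89 / 300 = 8811 / 300 ≈ 29.4 → 29

expected recaptures ≈ 29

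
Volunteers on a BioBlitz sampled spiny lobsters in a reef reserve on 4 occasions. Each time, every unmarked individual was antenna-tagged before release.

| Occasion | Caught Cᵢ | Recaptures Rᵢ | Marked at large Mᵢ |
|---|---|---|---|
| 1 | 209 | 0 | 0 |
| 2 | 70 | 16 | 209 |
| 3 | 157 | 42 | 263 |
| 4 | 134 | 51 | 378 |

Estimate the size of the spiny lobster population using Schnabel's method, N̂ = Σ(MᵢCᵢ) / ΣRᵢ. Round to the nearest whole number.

Σ MᵢCᵢ = 0·209 + 209·70 + 263·157 + 378·134 = 0 + 14630 + 41291 + 50652 = 106573
Σ Rᵢ = 0 + 16 + 42 + 51 = 109
N̂ = 106573 / 109 ≈ 977.7 → 978

N ≈ 978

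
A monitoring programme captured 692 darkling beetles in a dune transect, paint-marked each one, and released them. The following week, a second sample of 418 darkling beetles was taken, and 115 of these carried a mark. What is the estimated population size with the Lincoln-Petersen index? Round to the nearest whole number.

N ≈ 2515

N = (692 × 418) / 115 = 289256 / 115 ≈ 2515.3 → 2515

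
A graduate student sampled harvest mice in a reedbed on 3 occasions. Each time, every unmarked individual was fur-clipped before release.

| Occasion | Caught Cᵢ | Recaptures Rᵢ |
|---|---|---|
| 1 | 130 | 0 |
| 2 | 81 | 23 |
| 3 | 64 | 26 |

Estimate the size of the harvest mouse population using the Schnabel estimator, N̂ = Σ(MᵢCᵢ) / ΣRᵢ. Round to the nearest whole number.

Marked at large before each occasion: Mᵢ = Σⱼ<ᵢ (Cⱼ − Rⱼ) → M1=0, M2=130, M3=188
Σ MᵢCᵢ = 0·130 + 130·81 + 188·64 = 0 + 10530 + 12032 = 22562
Σ Rᵢ = 0 + 23 + 26 = 49
N̂ = 22562 / 49 ≈ 460.4 → 460

N ≈ 460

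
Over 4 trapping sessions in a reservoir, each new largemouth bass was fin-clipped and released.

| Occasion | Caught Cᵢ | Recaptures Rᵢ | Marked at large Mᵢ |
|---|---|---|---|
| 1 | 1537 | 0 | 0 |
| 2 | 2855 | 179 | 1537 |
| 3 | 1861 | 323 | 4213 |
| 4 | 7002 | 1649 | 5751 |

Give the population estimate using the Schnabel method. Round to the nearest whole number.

N ≈ 24,406

Σ MᵢCᵢ = 0·1537 + 1537·2855 + 4213·1861 + 5751·7002 = 0 + 4388135 + 7840393 + 40268502 = 52497030
Σ Rᵢ = 0 + 179 + 323 + 1649 = 2151
N̂ = 52497030 / 2151 ≈ 24405.9 → 24406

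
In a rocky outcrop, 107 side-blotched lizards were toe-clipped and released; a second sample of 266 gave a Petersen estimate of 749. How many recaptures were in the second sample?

From N = M·C/R: R = M·C / N = 107·266 / 749 = 28462 / 749 = 38.

R = 38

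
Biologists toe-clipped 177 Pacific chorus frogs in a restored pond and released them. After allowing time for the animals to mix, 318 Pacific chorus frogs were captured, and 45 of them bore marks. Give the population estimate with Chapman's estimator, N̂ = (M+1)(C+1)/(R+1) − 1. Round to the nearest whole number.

N̂ = (177+1)(318+1)/(45+1) − 1 = 178·319/46 − 1
= 56782/46 − 1 ≈ 1234.4 − 1 ≈ 1233.4 → 1233

N ≈ 1233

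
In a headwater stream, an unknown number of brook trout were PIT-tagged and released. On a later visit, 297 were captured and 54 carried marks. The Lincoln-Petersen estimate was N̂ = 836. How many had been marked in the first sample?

From N = M·C/R: M = N·R / C = 836·54 / 297 = 45144 / 297 = 152.

M = 152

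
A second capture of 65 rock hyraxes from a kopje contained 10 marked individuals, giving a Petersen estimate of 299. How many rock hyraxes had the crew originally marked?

M = 46

From N = M·C/R: M = N·R / C = 299·10 / 65 = 2990 / 65 = 46.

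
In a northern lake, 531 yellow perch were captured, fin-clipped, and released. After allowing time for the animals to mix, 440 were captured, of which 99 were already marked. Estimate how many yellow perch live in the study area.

N = (531 × 440) / 99 = 233640 / 99 = 2360

N = 2360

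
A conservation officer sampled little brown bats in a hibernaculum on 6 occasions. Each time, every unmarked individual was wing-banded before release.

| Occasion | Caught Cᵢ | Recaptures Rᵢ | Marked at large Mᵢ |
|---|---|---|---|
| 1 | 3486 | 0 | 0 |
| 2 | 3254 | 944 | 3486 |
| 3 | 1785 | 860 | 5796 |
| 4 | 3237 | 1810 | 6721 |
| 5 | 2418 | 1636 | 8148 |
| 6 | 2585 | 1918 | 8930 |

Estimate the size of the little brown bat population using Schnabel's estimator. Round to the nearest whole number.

N ≈ 12,030

Σ MᵢCᵢ = 0·3486 + 3486·3254 + 5796·1785 + 6721·3237 + 8148·2418 + 8930·2585 = 0 + 11343444 + 10345860 + 21755877 + 19701864 + 23084050 = 86231095
Σ Rᵢ = 0 + 944 + 860 + 1810 + 1636 + 1918 = 7168
N̂ = 86231095 / 7168 ≈ 12030.0 → 12030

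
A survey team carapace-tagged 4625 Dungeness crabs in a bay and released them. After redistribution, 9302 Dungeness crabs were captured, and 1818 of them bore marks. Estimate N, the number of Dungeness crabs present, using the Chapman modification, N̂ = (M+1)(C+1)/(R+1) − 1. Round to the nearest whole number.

N̂ = (4625+1)(9302+1)/(1818+1) − 1 = 4626·9303/1819 − 1
= 43035678/1819 − 1 ≈ 23659.0 − 1 ≈ 23658.0 → 23658

N ≈ 23,658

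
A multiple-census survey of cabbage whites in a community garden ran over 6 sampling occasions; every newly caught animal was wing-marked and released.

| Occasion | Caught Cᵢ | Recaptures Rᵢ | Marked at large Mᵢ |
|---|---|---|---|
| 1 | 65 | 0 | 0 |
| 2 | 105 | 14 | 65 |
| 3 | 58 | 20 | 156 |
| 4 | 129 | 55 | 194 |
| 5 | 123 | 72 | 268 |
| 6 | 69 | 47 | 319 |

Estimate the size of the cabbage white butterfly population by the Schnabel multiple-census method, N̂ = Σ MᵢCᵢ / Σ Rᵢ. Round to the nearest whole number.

Σ MᵢCᵢ = 0·65 + 65·105 + 156·58 + 194·129 + 268·123 + 319·69 = 0 + 6825 + 9048 + 25026 + 32964 + 22011 = 95874
Σ Rᵢ = 0 + 14 + 20 + 55 + 72 + 47 = 208
N̂ = 95874 / 208 ≈ 460.9 → 461

N ≈ 461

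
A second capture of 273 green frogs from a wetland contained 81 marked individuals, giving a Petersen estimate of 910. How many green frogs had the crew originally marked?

M = 270

From N = M·C/R: M = N·R / C = 910·81 / 273 = 73710 / 273 = 270.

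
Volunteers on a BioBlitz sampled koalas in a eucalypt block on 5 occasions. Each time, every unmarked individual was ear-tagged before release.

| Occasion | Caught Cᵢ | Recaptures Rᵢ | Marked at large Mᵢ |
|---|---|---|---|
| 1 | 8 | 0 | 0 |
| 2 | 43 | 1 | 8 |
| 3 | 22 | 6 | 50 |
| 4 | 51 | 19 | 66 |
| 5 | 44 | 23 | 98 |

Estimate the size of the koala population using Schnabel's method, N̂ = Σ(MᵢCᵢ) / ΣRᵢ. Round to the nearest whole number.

N ≈ 186

Σ MᵢCᵢ = 0·8 + 8·43 + 50·22 + 66·51 + 98·44 = 0 + 344 + 1100 + 3366 + 4312 = 9122
Σ Rᵢ = 0 + 1 + 6 + 19 + 23 = 49
N̂ = 9122 / 49 ≈ 186.2 → 186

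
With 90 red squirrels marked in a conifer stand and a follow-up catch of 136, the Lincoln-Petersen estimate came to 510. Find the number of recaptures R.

R = 24

From N = M·C/R: R = M·C / N = 90·136 / 510 = 12240 / 510 = 24.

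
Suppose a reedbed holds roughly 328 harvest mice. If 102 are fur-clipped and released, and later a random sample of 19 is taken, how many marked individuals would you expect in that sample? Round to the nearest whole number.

expected recaptures ≈ 6

Expected recaptures E[R] = M·C / N.
E[R] = 102 × 19 / 328 = 1938 / 328 ≈ 5.9 → 6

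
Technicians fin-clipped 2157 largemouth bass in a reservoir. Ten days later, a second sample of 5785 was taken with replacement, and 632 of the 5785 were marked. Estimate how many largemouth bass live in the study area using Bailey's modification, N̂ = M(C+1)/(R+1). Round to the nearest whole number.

N̂ = 2157·(5785+1)/(632+1) = 2157·5786/633 = 12480402/633 ≈ 19716.3 → 19716

N ≈ 19,716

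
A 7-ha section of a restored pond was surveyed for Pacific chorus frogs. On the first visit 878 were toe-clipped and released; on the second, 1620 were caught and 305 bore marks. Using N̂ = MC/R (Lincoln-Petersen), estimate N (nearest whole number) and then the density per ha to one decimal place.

N̂ = 878·1620/305 = 1422360/305 ≈ 4663.48 → 4663
Density = N̂ / area = 4663 / 7 ≈ 666.14 → 666.1 per ha

density ≈ 666.1 Pacific chorus frogs per ha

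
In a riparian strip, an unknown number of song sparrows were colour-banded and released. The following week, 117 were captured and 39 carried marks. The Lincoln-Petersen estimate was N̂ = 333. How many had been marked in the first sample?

M = 111

From N = M·C/R: M = N·R / C = 333·39 / 117 = 12987 / 117 = 111.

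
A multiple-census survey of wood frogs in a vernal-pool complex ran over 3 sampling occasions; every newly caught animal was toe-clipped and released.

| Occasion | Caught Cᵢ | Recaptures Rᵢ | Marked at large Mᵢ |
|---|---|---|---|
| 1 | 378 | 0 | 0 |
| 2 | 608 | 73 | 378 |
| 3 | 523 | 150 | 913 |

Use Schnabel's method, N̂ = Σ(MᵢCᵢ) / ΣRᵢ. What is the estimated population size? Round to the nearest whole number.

Σ MᵢCᵢ = 0·378 + 378·608 + 913·523 = 0 + 229824 + 477499 = 707323
Σ Rᵢ = 0 + 73 + 150 = 223
N̂ = 707323 / 223 ≈ 3171.9 → 3172

N ≈ 3172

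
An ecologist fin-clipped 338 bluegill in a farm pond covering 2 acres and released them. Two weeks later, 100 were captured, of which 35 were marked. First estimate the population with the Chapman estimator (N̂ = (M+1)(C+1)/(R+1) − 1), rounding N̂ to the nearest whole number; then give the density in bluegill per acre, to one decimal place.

density ≈ 475.0 bluegill per acre

N̂ = 339·101/36 − 1 = 34239/36 − 1 ≈ 950.1 → 950
Density = N̂ / area = 950 / 2 = 475.0 per acre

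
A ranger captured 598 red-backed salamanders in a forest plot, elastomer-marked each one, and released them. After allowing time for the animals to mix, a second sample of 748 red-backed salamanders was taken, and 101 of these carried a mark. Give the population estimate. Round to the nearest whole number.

Lincoln-Petersen assumes M/N = R/C, so N = M·C / R.
N = (598 × 748) / 101 = 447304 / 101 ≈ 4428.8 → 4429

N ≈ 4429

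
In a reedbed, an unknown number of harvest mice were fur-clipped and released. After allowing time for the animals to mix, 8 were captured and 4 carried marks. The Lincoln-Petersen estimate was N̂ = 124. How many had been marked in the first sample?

M = 62

From N = M·C/R: M = N·R / C = 124·4 / 8 = 496 / 8 = 62.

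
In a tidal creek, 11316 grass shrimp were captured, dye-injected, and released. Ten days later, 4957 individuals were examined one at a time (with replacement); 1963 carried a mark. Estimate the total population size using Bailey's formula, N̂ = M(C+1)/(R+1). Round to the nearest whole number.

N̂ = 11316·(4957+1)/(1963+1) = 11316·4958/1964 = 56104728/1964 ≈ 28566.6 → 28567

N ≈ 28,567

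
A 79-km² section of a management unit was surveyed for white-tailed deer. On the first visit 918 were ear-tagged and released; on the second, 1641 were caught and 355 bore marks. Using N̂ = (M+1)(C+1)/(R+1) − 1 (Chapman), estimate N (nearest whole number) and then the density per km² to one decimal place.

density ≈ 53.6 white-tailed deer per km²

N̂ = 919·1642/356 − 1 = 1508998/356 − 1 ≈ 4237.8 → 4238
Density = N̂ / area = 4238 / 79 ≈ 53.646 → 53.6 per km²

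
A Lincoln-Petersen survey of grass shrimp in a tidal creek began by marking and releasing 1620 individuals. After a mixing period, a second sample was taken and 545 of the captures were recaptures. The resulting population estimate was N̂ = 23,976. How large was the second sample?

C = 8066

From N = M·C/R: C = N·R / M = 23976·545 / 1620 = 13066920 / 1620 = 8066.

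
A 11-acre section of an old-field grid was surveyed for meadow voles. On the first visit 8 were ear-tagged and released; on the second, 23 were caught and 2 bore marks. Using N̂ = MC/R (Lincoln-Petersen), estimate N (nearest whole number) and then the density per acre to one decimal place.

N̂ = 8·23/2 = 184/2 = 92
Density = N̂ / area = 92 / 11 ≈ 8.36 → 8.4 per acre

density ≈ 8.4 meadow voles per acre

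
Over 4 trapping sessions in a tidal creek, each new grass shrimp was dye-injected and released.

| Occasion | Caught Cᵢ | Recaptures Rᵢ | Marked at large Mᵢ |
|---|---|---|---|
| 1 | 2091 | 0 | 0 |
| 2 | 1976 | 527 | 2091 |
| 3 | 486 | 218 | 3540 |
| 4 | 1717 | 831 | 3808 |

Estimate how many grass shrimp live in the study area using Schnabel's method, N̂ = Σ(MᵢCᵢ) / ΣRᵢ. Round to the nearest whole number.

Σ MᵢCᵢ = 0·2091 + 2091·1976 + 3540·486 + 3808·1717 = 0 + 4131816 + 1720440 + 6538336 = 12390592
Σ Rᵢ = 0 + 527 + 218 + 831 = 1576
N̂ = 12390592 / 1576 ≈ 7862.1 → 7862

N ≈ 7862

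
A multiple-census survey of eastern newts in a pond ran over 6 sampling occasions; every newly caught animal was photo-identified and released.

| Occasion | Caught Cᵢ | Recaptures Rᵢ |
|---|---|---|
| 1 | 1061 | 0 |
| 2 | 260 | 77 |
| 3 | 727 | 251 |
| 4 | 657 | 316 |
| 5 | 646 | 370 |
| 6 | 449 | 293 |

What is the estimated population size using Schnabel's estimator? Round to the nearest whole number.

N ≈ 3589

Marked at large before each occasion: Mᵢ = Σⱼ<ᵢ (Cⱼ − Rⱼ) → M1=0, M2=1061, M3=1244, M4=1720, M5=2061, M6=2337
Σ MᵢCᵢ = 0·1061 + 1061·260 + 1244·727 + 1720·657 + 2061·646 + 2337·449 = 0 + 275860 + 904388 + 1130040 + 1331406 + 1049313 = 4691007
Σ Rᵢ = 0 + 77 + 251 + 316 + 370 + 293 = 1307
N̂ = 4691007 / 1307 ≈ 3589.1 → 3589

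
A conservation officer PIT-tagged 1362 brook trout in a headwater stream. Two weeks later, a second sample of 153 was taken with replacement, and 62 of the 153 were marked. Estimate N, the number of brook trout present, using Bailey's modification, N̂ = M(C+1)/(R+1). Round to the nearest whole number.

N̂ = 1362·(153+1)/(62+1) = 1362·154/63 = 209748/63 ≈ 3329.3 → 3329

N ≈ 3329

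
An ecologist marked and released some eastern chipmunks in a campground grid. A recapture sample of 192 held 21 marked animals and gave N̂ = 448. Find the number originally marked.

From N = M·C/R: M = N·R / C = 448·21 / 192 = 9408 / 192 = 49.

M = 49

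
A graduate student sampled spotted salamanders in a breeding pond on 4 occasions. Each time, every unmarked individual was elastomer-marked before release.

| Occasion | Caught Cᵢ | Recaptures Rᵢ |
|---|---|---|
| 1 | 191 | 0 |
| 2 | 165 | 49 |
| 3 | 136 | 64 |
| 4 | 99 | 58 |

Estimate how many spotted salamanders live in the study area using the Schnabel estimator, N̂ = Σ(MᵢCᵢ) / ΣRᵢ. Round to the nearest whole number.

Marked at large before each occasion: Mᵢ = Σⱼ<ᵢ (Cⱼ − Rⱼ) → M1=0, M2=191, M3=307, M4=379
Σ MᵢCᵢ = 0·191 + 191·165 + 307·136 + 379·99 = 0 + 31515 + 41752 + 37521 = 110788
Σ Rᵢ = 0 + 49 + 64 + 58 = 171
N̂ = 110788 / 171 ≈ 647.9 → 648

N ≈ 648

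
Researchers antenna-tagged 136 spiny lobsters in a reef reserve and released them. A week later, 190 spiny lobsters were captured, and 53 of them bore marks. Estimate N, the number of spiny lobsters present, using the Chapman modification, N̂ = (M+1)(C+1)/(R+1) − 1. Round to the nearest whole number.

N̂ = (136+1)(190+1)/(53+1) − 1 = 137·191/54 − 1
= 26167/54 − 1 ≈ 484.6 − 1 ≈ 483.6 → 484

N ≈ 484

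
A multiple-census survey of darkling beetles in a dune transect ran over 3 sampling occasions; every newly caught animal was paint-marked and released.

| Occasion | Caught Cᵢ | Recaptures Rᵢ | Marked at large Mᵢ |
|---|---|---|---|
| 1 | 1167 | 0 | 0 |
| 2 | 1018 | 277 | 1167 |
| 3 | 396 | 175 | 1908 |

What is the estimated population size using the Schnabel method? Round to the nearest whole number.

N ≈ 4300

Σ MᵢCᵢ = 0·1167 + 1167·1018 + 1908·396 = 0 + 1188006 + 755568 = 1943574
Σ Rᵢ = 0 + 277 + 175 = 452
N̂ = 1943574 / 452 ≈ 4299.9 → 4300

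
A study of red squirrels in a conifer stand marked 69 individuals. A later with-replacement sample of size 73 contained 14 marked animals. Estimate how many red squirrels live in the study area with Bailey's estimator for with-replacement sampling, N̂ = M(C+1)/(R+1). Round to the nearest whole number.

N ≈ 340

N̂ = 69·(73+1)/(14+1) = 69·74/15 = 5106/15 ≈ 340.4 → 340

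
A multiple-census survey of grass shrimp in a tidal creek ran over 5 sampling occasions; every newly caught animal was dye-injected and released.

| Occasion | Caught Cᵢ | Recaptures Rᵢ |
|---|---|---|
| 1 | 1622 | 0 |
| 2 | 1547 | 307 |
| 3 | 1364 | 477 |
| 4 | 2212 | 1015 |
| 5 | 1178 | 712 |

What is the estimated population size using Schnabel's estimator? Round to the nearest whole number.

N ≈ 8177

Marked at large before each occasion: Mᵢ = Σⱼ<ᵢ (Cⱼ − Rⱼ) → M1=0, M2=1622, M3=2862, M4=3749, M5=4946
Σ MᵢCᵢ = 0·1622 + 1622·1547 + 2862·1364 + 3749·2212 + 4946·1178 = 0 + 2509234 + 3903768 + 8292788 + 5826388 = 20532178
Σ Rᵢ = 0 + 307 + 477 + 1015 + 712 = 2511
N̂ = 20532178 / 2511 ≈ 8176.9 → 8177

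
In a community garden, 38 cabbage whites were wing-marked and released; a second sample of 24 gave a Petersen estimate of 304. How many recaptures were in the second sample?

From N = M·C/R: R = M·C / N = 38·24 / 304 = 912 / 304 = 3.

R = 3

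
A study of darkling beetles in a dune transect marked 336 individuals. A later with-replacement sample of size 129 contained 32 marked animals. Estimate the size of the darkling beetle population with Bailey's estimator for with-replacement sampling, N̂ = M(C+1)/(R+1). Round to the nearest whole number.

N̂ = 336·(129+1)/(32+1) = 336·130/33 = 43680/33 ≈ 1323.6 → 1324

N ≈ 1324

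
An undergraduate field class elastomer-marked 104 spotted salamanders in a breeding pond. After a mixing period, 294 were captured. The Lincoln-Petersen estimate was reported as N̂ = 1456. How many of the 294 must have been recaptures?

From N = M·C/R: R = M·C / N = 104·294 / 1456 = 30576 / 1456 = 21.

R = 21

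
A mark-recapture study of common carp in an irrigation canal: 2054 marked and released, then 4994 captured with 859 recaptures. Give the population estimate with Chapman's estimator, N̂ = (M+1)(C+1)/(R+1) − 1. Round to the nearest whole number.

N ≈ 11,935

N̂ = (2054+1)(4994+1)/(859+1) − 1 = 2055·4995/860 − 1
= 10264725/860 − 1 ≈ 11935.7 − 1 ≈ 11934.7 → 11935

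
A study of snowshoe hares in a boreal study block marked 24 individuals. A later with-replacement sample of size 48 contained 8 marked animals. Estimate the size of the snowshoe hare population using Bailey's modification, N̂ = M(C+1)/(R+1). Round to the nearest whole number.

N̂ = 24·(48+1)/(8+1) = 24·49/9 = 1176/9 ≈ 130.7 → 131

N ≈ 131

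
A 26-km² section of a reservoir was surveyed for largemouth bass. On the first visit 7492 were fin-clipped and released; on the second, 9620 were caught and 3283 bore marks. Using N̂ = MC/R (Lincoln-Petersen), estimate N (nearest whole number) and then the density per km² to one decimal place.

N̂ = 7492·9620/3283 = 72073040/3283 ≈ 21953.4 → 21953
Density = N̂ / area = 21953 / 26 ≈ 844.346 → 844.3 per km²

density ≈ 844.3 largemouth bass per km²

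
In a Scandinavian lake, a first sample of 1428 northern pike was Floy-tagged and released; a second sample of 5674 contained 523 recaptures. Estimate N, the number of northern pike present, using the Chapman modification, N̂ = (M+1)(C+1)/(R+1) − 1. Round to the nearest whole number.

N̂ = (1428+1)(5674+1)/(523+1) − 1 = 1429·5675/524 − 1
= 8109575/524 − 1 ≈ 15476.3 − 1 ≈ 15475.3 → 15475

N ≈ 15,475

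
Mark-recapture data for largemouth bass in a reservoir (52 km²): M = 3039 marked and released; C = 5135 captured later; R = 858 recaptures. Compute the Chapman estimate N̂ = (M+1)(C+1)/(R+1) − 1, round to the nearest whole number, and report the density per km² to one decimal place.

N̂ = 3040·5136/859 − 1 = 15613440/859 − 1 ≈ 18175.3 → 18175
Density = N̂ / area = 18175 / 52 ≈ 349.52 → 349.5 per km²

density ≈ 349.5 largemouth bass per km²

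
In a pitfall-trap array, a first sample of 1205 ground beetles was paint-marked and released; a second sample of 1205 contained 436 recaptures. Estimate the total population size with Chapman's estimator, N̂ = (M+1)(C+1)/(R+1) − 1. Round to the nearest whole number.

N̂ = (1205+1)(1205+1)/(436+1) − 1 = 1206·1206/437 − 1
= 1454436/437 − 1 ≈ 3328.2 − 1 ≈ 3327.2 → 3327

N ≈ 3327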